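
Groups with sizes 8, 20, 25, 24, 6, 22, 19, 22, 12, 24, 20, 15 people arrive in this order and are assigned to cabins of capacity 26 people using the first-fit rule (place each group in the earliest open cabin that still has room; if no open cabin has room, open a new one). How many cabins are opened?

  8 → cabin 1 (new)  [load 8/26]
  20 → cabin 2 (new)  [load 20/26]
  25 → cabin 3 (new)  [load 25/26]
  24 → cabin 4 (new)  [load 24/26]
  6 → cabin 1  [load 14/26]
  22 → cabin 5 (new)  [load 22/26]
  19 → cabin 6 (new)  [load 19/26]
  22 → cabin 7 (new)  [load 22/26]
  12 → cabin 1  [load 26/26]
  24 → cabin 8 (new)  [load 24/26]
  20 → cabin 9 (new)  [load 20/26]
  15 → cabin 10 (new)  [load 15/26]
10 cabins opened.

10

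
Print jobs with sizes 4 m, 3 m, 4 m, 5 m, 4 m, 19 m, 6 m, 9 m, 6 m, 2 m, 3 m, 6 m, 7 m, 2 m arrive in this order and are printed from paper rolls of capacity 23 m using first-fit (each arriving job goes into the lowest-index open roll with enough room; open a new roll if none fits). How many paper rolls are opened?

  4 → roll 1 (new)  [load 4/23]
  3 → roll 1  [load 7/23]
  4 → roll 1  [load 11/23]
  5 → roll 1  [load 16/23]
  4 → roll 1  [load 20/23]
  19 → roll 2 (new)  [load 19/23]
  6 → roll 3 (new)  [load 6/23]
  9 → roll 3  [load 15/23]
  6 → roll 3  [load 21/23]
  2 → roll 1  [load 22/23]
  3 → roll 2  [load 22/23]
  6 → roll 4 (new)  [load 6/23]
  7 → roll 4  [load 13/23]
  2 → roll 3  [load 23/23]
4 paper rolls opened.

4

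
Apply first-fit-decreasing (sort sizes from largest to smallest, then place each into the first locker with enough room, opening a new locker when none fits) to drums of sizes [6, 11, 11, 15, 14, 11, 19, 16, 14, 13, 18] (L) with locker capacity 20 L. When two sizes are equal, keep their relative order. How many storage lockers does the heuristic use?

10

Sorted descending: 19, 18, 16, 15, 14, 14, 13, 11, 11, 11, 6.
  19 → locker 1 (new)  [load 19/20]
  18 → locker 2 (new)  [load 18/20]
  16 → locker 3 (new)  [load 16/20]
  15 → locker 4 (new)  [load 15/20]
  14 → locker 5 (new)  [load 14/20]
  14 → locker 6 (new)  [load 14/20]
  13 → locker 7 (new)  [load 13/20]
  11 → locker 8 (new)  [load 11/20]
  11 → locker 9 (new)  [load 11/20]
  11 → locker 10 (new)  [load 11/20]
  6 → locker 5  [load 20/20]
10 storage lockers opened.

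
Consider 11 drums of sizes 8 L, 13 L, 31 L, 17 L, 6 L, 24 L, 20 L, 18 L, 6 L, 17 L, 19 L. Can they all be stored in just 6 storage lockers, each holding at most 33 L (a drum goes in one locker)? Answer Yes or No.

No

Total = 179 L; ⌈179/33⌉ = 6.
7 drums each exceed half the capacity and cannot share a locker, forcing at least 7 storage lockers.
At least 7 storage lockers are required, but only 6 are allowed.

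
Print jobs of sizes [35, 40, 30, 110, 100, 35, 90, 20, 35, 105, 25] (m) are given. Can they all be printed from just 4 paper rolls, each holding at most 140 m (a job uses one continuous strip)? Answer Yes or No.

Total = 625 m; ⌈625/140⌉ = 5.
At least 5 paper rolls are required, but only 4 are allowed.

No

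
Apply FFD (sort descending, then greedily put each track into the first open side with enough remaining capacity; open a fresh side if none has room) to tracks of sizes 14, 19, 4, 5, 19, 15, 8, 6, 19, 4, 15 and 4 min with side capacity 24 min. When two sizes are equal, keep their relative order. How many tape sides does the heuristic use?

6

Sorted descending: 19, 19, 19, 15, 15, 14, 8, 6, 5, 4, 4, 4.
  19 → side 1 (new)  [load 19/24]
  19 → side 2 (new)  [load 19/24]
  19 → side 3 (new)  [load 19/24]
  15 → side 4 (new)  [load 15/24]
  15 → side 5 (new)  [load 15/24]
  14 → side 6 (new)  [load 14/24]
  8 → side 4  [load 23/24]
  6 → side 5  [load 21/24]
  5 → side 1  [load 24/24]
  4 → side 2  [load 23/24]
  4 → side 3  [load 23/24]
  4 → side 6  [load 18/24]
6 tape sides opened.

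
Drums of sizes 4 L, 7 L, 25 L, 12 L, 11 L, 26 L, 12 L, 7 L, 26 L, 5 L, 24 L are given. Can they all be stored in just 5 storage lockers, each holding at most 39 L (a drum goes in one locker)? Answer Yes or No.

A valid assignment using 5 storage lockers:
  locker 1: 26 + 12 = 38
  locker 2: 26 + 12 = 38
  locker 3: 25 + 11 = 36
  locker 4: 24 + 7 + 7 = 38
  locker 5: 5 + 4 = 9
Every load is within 39 L, so 5 storage lockers suffice.

Yes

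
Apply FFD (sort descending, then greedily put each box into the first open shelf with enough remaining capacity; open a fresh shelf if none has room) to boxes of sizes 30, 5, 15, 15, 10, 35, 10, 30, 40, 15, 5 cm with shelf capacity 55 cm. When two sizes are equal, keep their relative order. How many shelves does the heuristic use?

Sorted descending: 40, 35, 30, 30, 15, 15, 15, 10, 10, 5, 5.
  40 → shelf 1 (new)  [load 40/55]
  35 → shelf 2 (new)  [load 35/55]
  30 → shelf 3 (new)  [load 30/55]
  30 → shelf 4 (new)  [load 30/55]
  15 → shelf 1  [load 55/55]
  15 → shelf 2  [load 50/55]
  15 → shelf 3  [load 45/55]
  10 → shelf 3  [load 55/55]
  10 → shelf 4  [load 40/55]
  5 → shelf 2  [load 55/55]
  5 → shelf 4  [load 45/55]
4 shelves opened.

4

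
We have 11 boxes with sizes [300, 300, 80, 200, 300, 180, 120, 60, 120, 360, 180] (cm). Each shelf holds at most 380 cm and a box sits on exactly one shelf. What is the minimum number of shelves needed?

7

Total = 360 + 300 + 300 + 300 + 200 + 180 + 180 + 120 + 120 + 80 + 60 = 2200 cm.
Lower bound: ⌈2200/380⌉ = 6 shelves.
A packing using 7 shelves:
  shelf 1: 360 = 360
  shelf 2: 300 + 80 = 380
  shelf 3: 300 + 60 = 360
  shelf 4: 300 = 300
  shelf 5: 200 + 180 = 380
  shelf 6: 180 + 120 = 300
  shelf 7: 120 = 120
No arrangement into 6 shelves stays within capacity, so 7 is optimal.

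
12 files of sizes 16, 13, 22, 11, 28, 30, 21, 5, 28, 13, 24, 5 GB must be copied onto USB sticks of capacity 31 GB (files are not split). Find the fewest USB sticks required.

Total = 30 + 28 + 28 + 24 + 22 + 21 + 16 + 13 + 13 + 11 + 5 + 5 = 216 GB.
Lower bound: ⌈216/31⌉ = 7 USB sticks.
A packing using 8 USB sticks:
  USB stick 1: 30 = 30
  USB stick 2: 28 = 28
  USB stick 3: 28 = 28
  USB stick 4: 24 + 5 = 29
  USB stick 5: 22 + 5 = 27
  USB stick 6: 21 = 21
  USB stick 7: 16 + 13 = 29
  USB stick 8: 13 + 11 = 24
No arrangement into 7 USB sticks stays within capacity, so 8 is optimal.

8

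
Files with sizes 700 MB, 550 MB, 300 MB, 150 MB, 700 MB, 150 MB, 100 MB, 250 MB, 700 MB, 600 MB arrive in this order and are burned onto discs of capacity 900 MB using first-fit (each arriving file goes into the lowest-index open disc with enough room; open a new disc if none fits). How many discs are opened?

6

  700 → disc 1 (new)  [load 700/900]
  550 → disc 2 (new)  [load 550/900]
  300 → disc 2  [load 850/900]
  150 → disc 1  [load 850/900]
  700 → disc 3 (new)  [load 700/900]
  150 → disc 3  [load 850/900]
  100 → disc 4 (new)  [load 100/900]
  250 → disc 4  [load 350/900]
  700 → disc 5 (new)  [load 700/900]
  600 → disc 6 (new)  [load 600/900]
6 discs opened.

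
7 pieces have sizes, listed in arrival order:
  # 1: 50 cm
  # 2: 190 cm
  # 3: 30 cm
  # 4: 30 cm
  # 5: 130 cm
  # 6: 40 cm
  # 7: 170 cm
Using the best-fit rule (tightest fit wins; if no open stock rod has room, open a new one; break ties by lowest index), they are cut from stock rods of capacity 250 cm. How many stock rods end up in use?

  50 → stock rod 1 (new)  [load 50/250]
  190 → stock rod 1  [load 240/250]
  30 → stock rod 2 (new)  [load 30/250]
  30 → stock rod 2  [load 60/250]
  130 → stock rod 2  [load 190/250]
  40 → stock rod 2  [load 230/250]
  170 → stock rod 3 (new)  [load 170/250]
3 stock rods opened.

3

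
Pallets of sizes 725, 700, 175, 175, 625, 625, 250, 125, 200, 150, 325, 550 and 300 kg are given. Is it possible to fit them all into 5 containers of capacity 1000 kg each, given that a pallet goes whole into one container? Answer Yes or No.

Yes

A valid assignment using 5 containers:
  container 1: 725 + 250 = 975
  container 2: 700 + 300 = 1000
  container 3: 625 + 325 = 950
  container 4: 625 + 200 + 175 = 1000
  container 5: 550 + 175 + 150 + 125 = 1000
Every load is within 1000 kg, so 5 containers suffice.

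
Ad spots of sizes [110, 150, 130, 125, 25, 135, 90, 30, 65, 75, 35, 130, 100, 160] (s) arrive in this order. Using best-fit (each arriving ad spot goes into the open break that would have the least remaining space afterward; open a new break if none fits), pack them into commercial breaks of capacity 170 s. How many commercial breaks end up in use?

10

  110 → break 1 (new)  [load 110/170]
  150 → break 2 (new)  [load 150/170]
  130 → break 3 (new)  [load 130/170]
  125 → break 4 (new)  [load 125/170]
  25 → break 3  [load 155/170]
  135 → break 5 (new)  [load 135/170]
  90 → break 6 (new)  [load 90/170]
  30 → break 5  [load 165/170]
  65 → break 6  [load 155/170]
  75 → break 7 (new)  [load 75/170]
  35 → break 4  [load 160/170]
  130 → break 8 (new)  [load 130/170]
  100 → break 9 (new)  [load 100/170]
  160 → break 10 (new)  [load 160/170]
10 commercial breaks opened.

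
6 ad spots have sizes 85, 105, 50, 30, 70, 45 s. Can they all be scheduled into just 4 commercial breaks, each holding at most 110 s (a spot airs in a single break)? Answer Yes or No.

A valid assignment using 4 commercial breaks:
  break 1: 105 = 105
  break 2: 85 = 85
  break 3: 70 + 30 = 100
  break 4: 50 + 45 = 95
Every load is within 110 s, so 4 commercial breaks suffice.

Yes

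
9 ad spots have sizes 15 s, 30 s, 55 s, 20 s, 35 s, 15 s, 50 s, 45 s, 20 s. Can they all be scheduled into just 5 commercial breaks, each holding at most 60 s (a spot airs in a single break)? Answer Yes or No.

Total = 285 s; ⌈285/60⌉ = 5.
The bound of 5 does not rule out 5, but exhaustive search shows no assignment into 5 commercial breaks of capacity 60 s exists — the minimum is 6.

No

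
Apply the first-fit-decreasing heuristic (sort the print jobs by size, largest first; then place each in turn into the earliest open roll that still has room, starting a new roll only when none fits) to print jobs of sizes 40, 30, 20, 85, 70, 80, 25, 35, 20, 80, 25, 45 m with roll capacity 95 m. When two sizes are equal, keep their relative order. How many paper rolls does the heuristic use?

7

Sorted descending: 85, 80, 80, 70, 45, 40, 35, 30, 25, 25, 20, 20.
  85 → roll 1 (new)  [load 85/95]
  80 → roll 2 (new)  [load 80/95]
  80 → roll 3 (new)  [load 80/95]
  70 → roll 4 (new)  [load 70/95]
  45 → roll 5 (new)  [load 45/95]
  40 → roll 5  [load 85/95]
  35 → roll 6 (new)  [load 35/95]
  30 → roll 6  [load 65/95]
  25 → roll 4  [load 95/95]
  25 → roll 6  [load 90/95]
  20 → roll 7 (new)  [load 20/95]
  20 → roll 7  [load 40/95]
7 paper rolls opened.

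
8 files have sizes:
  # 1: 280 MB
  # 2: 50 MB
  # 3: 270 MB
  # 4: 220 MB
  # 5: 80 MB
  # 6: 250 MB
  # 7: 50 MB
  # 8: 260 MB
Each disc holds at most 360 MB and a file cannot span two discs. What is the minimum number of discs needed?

5

Total = 280 + 270 + 260 + 250 + 220 + 80 + 50 + 50 = 1460 MB.
Lower bound: ⌈1460/360⌉ = 5 discs.
A packing using 5 discs:
  disc 1: 280 + 80 = 360
  disc 2: 270 + 50 = 320
  disc 3: 260 + 50 = 310
  disc 4: 250 = 250
  disc 5: 220 = 220
This matches the lower bound, so 5 is optimal.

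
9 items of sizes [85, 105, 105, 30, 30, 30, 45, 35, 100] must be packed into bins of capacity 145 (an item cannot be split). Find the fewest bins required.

Total = 105 + 105 + 100 + 85 + 45 + 35 + 30 + 30 + 30 = 565.
Lower bound: ⌈565/145⌉ = 4 bins.
A packing using 4 bins:
  bin 1: 105 + 35 = 140
  bin 2: 105 + 30 = 135
  bin 3: 100 + 45 = 145
  bin 4: 85 + 30 + 30 = 145
This matches the lower bound, so 4 is optimal.

4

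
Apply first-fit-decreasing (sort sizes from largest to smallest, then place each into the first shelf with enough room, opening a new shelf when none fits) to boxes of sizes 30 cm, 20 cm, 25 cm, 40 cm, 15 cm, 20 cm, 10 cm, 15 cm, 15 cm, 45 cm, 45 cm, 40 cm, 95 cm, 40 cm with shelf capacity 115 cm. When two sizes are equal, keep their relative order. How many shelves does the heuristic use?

4

Sorted descending: 95, 45, 45, 40, 40, 40, 30, 25, 20, 20, 15, 15, 15, 10.
  95 → shelf 1 (new)  [load 95/115]
  45 → shelf 2 (new)  [load 45/115]
  45 → shelf 2  [load 90/115]
  40 → shelf 3 (new)  [load 40/115]
  40 → shelf 3  [load 80/115]
  40 → shelf 4 (new)  [load 40/115]
  30 → shelf 3  [load 110/115]
  25 → shelf 2  [load 115/115]
  20 → shelf 1  [load 115/115]
  20 → shelf 4  [load 60/115]
  15 → shelf 4  [load 75/115]
  15 → shelf 4  [load 90/115]
  15 → shelf 4  [load 105/115]
  10 → shelf 4  [load 115/115]
4 shelves opened.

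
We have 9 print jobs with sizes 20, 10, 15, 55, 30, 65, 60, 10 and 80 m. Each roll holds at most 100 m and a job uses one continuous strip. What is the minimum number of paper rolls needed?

Total = 80 + 65 + 60 + 55 + 30 + 20 + 15 + 10 + 10 = 345 m.
Lower bound: ⌈345/100⌉ = 4 paper rolls.
A packing using 4 paper rolls:
  roll 1: 80 + 20 = 100
  roll 2: 65 + 30 = 95
  roll 3: 60 + 15 + 10 + 10 = 95
  roll 4: 55 = 55
This matches the lower bound, so 4 is optimal.

4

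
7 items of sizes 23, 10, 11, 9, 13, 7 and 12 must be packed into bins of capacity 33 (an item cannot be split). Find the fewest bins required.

3

Total = 23 + 13 + 12 + 11 + 10 + 9 + 7 = 85.
Lower bound: ⌈85/33⌉ = 3 bins.
A packing using 3 bins:
  bin 1: 23 + 10 = 33
  bin 2: 13 + 12 + 7 = 32
  bin 3: 11 + 9 = 20
This matches the lower bound, so 3 is optimal.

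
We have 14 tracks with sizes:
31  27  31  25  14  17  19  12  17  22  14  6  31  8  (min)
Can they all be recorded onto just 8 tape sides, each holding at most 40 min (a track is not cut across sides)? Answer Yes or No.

A valid assignment using 8 tape sides:
  side 1: 31 + 8 = 39
  side 2: 31 + 6 = 37
  side 3: 31 = 31
  side 4: 27 + 12 = 39
  side 5: 25 + 14 = 39
  side 6: 22 + 17 = 39
  side 7: 19 + 17 = 36
  side 8: 14 = 14
Every load is within 40 min, so 8 tape sides suffice.

Yes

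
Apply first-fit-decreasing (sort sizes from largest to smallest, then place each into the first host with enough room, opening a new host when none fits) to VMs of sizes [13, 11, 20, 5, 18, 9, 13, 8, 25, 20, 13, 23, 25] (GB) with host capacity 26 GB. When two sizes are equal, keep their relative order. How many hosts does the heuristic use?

Sorted descending: 25, 25, 23, 20, 20, 18, 13, 13, 13, 11, 9, 8, 5.
  25 → host 1 (new)  [load 25/26]
  25 → host 2 (new)  [load 25/26]
  23 → host 3 (new)  [load 23/26]
  20 → host 4 (new)  [load 20/26]
  20 → host 5 (new)  [load 20/26]
  18 → host 6 (new)  [load 18/26]
  13 → host 7 (new)  [load 13/26]
  13 → host 7  [load 26/26]
  13 → host 8 (new)  [load 13/26]
  11 → host 8  [load 24/26]
  9 → host 9 (new)  [load 9/26]
  8 → host 6  [load 26/26]
  5 → host 4  [load 25/26]
9 hosts opened.

9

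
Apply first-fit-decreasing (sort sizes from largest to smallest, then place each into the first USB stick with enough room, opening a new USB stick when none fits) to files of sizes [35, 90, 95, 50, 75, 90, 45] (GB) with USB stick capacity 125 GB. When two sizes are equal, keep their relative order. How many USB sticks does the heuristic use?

5

Sorted descending: 95, 90, 90, 75, 50, 45, 35.
  95 → USB stick 1 (new)  [load 95/125]
  90 → USB stick 2 (new)  [load 90/125]
  90 → USB stick 3 (new)  [load 90/125]
  75 → USB stick 4 (new)  [load 75/125]
  50 → USB stick 4  [load 125/125]
  45 → USB stick 5 (new)  [load 45/125]
  35 → USB stick 2  [load 125/125]
5 USB sticks opened.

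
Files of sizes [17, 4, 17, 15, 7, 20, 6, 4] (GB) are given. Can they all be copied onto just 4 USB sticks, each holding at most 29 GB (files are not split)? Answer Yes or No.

Yes

A valid assignment using 4 USB sticks:
  USB stick 1: 20 + 7 = 27
  USB stick 2: 17 + 6 + 4 = 27
  USB stick 3: 17 + 4 = 21
  USB stick 4: 15 = 15
Every load is within 29 GB, so 4 USB sticks suffice.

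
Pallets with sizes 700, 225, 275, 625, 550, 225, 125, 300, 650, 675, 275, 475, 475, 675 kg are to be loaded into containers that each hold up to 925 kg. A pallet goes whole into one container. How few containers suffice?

Total = 700 + 675 + 675 + 650 + 625 + 550 + 475 + 475 + 300 + 275 + 275 + 225 + 225 + 125 = 6250 kg.
Lower bound: ⌈6250/925⌉ = 7 containers.
Also, 8 pallets each exceed 925/2 kg, and no two of those can share a container, so at least 8 containers are needed.
A packing using 8 containers:
  container 1: 700 + 225 = 925
  container 2: 675 + 225 = 900
  container 3: 675 + 125 = 800
  container 4: 650 + 275 = 925
  container 5: 625 + 300 = 925
  container 6: 550 + 275 = 825
  container 7: 475 = 475
  container 8: 475 = 475
This matches the lower bound, so 8 is optimal.

8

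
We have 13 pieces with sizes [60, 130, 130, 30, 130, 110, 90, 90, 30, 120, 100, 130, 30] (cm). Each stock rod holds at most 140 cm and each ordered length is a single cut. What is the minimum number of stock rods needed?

10

Total = 130 + 130 + 130 + 130 + 120 + 110 + 100 + 90 + 90 + 60 + 30 + 30 + 30 = 1180 cm.
Lower bound: ⌈1180/140⌉ = 9 stock rods.
A packing using 10 stock rods:
  stock rod 1: 130 = 130
  stock rod 2: 130 = 130
  stock rod 3: 130 = 130
  stock rod 4: 130 = 130
  stock rod 5: 120 = 120
  stock rod 6: 110 + 30 = 140
  stock rod 7: 100 + 30 = 130
  stock rod 8: 90 + 30 = 120
  stock rod 9: 90 = 90
  stock rod 10: 60 = 60
No arrangement into 9 stock rods stays within capacity, so 10 is optimal.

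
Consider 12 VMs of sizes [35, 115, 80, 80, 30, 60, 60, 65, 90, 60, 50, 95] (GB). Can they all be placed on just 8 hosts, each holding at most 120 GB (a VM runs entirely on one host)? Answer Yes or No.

Yes

A valid assignment using 8 hosts:
  host 1: 115 = 115
  host 2: 95 = 95
  host 3: 90 + 30 = 120
  host 4: 80 + 35 = 115
  host 5: 80 = 80
  host 6: 65 + 50 = 115
  host 7: 60 + 60 = 120
  host 8: 60 = 60
Every load is within 120 GB, so 8 hosts suffice.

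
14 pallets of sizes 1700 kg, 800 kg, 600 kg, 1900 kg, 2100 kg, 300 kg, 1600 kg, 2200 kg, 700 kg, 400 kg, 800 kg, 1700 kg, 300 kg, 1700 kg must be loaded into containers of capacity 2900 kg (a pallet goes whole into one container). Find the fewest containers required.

7

Total = 2200 + 2100 + 1900 + 1700 + 1700 + 1700 + 1600 + 800 + 800 + 700 + 600 + 400 + 300 + 300 = 16800 kg.
Lower bound: ⌈16800/2900⌉ = 6 containers.
Also, 7 pallets each exceed 1450 kg, and no two of those can share a container, so at least 7 containers are needed.
A packing using 7 containers:
  container 1: 2200 + 700 = 2900
  container 2: 2100 + 800 = 2900
  container 3: 1900 + 800 = 2700
  container 4: 1700 + 600 + 400 = 2700
  container 5: 1700 + 300 + 300 = 2300
  container 6: 1700 = 1700
  container 7: 1600 = 1600
This matches the lower bound, so 7 is optimal.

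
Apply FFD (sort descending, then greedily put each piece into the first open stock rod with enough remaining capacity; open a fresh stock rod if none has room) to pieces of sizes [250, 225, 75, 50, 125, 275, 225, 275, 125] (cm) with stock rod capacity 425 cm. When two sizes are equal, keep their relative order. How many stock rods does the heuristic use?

Sorted descending: 275, 275, 250, 225, 225, 125, 125, 75, 50.
  275 → stock rod 1 (new)  [load 275/425]
  275 → stock rod 2 (new)  [load 275/425]
  250 → stock rod 3 (new)  [load 250/425]
  225 → stock rod 4 (new)  [load 225/425]
  225 → stock rod 5 (new)  [load 225/425]
  125 → stock rod 1  [load 400/425]
  125 → stock rod 2  [load 400/425]
  75 → stock rod 3  [load 325/425]
  50 → stock rod 3  [load 375/425]
5 stock rods opened.

5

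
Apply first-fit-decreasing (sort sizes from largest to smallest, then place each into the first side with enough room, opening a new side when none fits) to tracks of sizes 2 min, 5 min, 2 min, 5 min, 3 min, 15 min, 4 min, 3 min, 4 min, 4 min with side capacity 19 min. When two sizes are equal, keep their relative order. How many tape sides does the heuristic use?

3

Sorted descending: 15, 5, 5, 4, 4, 4, 3, 3, 2, 2.
  15 → side 1 (new)  [load 15/19]
  5 → side 2 (new)  [load 5/19]
  5 → side 2  [load 10/19]
  4 → side 1  [load 19/19]
  4 → side 2  [load 14/19]
  4 → side 2  [load 18/19]
  3 → side 3 (new)  [load 3/19]
  3 → side 3  [load 6/19]
  2 → side 3  [load 8/19]
  2 → side 3  [load 10/19]
3 tape sides opened.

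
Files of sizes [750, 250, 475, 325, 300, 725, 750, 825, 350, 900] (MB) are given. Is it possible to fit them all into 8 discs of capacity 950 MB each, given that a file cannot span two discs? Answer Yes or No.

A valid assignment using 7 discs:
  disc 1: 900 = 900
  disc 2: 825 = 825
  disc 3: 750 = 750
  disc 4: 750 = 750
  disc 5: 725 = 725
  disc 6: 475 + 350 = 825
  disc 7: 325 + 300 + 250 = 875
That uses only 7 ≤ 8, so 8 discs are enough.

Yes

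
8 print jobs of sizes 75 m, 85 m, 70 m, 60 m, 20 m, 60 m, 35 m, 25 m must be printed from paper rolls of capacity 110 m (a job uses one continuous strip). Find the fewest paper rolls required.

Total = 85 + 75 + 70 + 60 + 60 + 35 + 25 + 20 = 430 m.
Lower bound: ⌈430/110⌉ = 4 paper rolls.
Also, 5 print jobs each exceed 55 m, and no two of those can share a roll, so at least 5 paper rolls are needed.
A packing using 5 paper rolls:
  roll 1: 85 + 25 = 110
  roll 2: 75 + 35 = 110
  roll 3: 70 + 20 = 90
  roll 4: 60 = 60
  roll 5: 60 = 60
This matches the lower bound, so 5 is optimal.

5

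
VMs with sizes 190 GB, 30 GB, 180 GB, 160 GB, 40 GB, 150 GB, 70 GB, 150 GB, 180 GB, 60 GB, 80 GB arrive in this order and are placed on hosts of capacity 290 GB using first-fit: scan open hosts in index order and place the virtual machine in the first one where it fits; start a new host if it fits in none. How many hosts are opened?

  190 → host 1 (new)  [load 190/290]
  30 → host 1  [load 220/290]
  180 → host 2 (new)  [load 180/290]
  160 → host 3 (new)  [load 160/290]
  40 → host 1  [load 260/290]
  150 → host 4 (new)  [load 150/290]
  70 → host 2  [load 250/290]
  150 → host 5 (new)  [load 150/290]
  180 → host 6 (new)  [load 180/290]
  60 → host 3  [load 220/290]
  80 → host 4  [load 230/290]
6 hosts opened.

6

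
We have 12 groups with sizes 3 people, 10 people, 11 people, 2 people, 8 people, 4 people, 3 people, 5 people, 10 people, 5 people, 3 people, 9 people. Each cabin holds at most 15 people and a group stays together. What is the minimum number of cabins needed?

Total = 11 + 10 + 10 + 9 + 8 + 5 + 5 + 4 + 3 + 3 + 3 + 2 = 73 people.
Lower bound: ⌈73/15⌉ = 5 cabins.
A packing using 5 cabins:
  cabin 1: 11 + 4 = 15
  cabin 2: 10 + 5 = 15
  cabin 3: 10 + 5 = 15
  cabin 4: 9 + 3 + 3 = 15
  cabin 5: 8 + 3 + 2 = 13
This matches the lower bound, so 5 is optimal.

5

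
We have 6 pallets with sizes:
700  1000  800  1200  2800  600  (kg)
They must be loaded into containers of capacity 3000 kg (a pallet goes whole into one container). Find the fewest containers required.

3

Total = 2800 + 1200 + 1000 + 800 + 700 + 600 = 7100 kg.
Lower bound: ⌈7100/3000⌉ = 3 containers.
A packing using 3 containers:
  container 1: 2800 = 2800
  container 2: 1200 + 1000 + 800 = 3000
  container 3: 700 + 600 = 1300
This matches the lower bound, so 3 is optimal.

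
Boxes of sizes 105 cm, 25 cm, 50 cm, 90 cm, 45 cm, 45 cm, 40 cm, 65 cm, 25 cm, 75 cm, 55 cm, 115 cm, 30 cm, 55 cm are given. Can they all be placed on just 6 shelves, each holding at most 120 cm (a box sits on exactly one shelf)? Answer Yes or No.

Total = 820 cm; ⌈820/120⌉ = 7.
At least 7 shelves are required, but only 6 are allowed.

No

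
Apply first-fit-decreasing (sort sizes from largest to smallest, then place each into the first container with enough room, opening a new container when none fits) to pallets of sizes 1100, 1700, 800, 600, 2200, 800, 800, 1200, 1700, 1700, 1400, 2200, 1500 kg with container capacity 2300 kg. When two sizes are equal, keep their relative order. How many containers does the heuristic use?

9

Sorted descending: 2200, 2200, 1700, 1700, 1700, 1500, 1400, 1200, 1100, 800, 800, 800, 600.
  2200 → container 1 (new)  [load 2200/2300]
  2200 → container 2 (new)  [load 2200/2300]
  1700 → container 3 (new)  [load 1700/2300]
  1700 → container 4 (new)  [load 1700/2300]
  1700 → container 5 (new)  [load 1700/2300]
  1500 → container 6 (new)  [load 1500/2300]
  1400 → container 7 (new)  [load 1400/2300]
  1200 → container 8 (new)  [load 1200/2300]
  1100 → container 8  [load 2300/2300]
  800 → container 6  [load 2300/2300]
  800 → container 7  [load 2200/2300]
  800 → container 9 (new)  [load 800/2300]
  600 → container 3  [load 2300/2300]
9 containers opened.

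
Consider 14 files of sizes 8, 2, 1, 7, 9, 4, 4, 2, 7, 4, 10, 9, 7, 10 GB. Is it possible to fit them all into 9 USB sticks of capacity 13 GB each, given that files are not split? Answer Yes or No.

Yes

A valid assignment using 8 USB sticks:
  USB stick 1: 10 + 2 + 1 = 13
  USB stick 2: 10 + 2 = 12
  USB stick 3: 9 + 4 = 13
  USB stick 4: 9 + 4 = 13
  USB stick 5: 8 + 4 = 12
  USB stick 6: 7 = 7
  USB stick 7: 7 = 7
  USB stick 8: 7 = 7
That uses only 8 ≤ 9, so 9 USB sticks are enough.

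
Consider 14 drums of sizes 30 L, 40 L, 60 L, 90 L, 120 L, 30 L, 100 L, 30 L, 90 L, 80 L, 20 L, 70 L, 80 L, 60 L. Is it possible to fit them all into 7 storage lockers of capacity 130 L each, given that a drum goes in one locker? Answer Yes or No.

No

Total = 900 L; ⌈900/130⌉ = 7.
The bound of 7 does not rule out 7, but exhaustive search shows no assignment into 7 storage lockers of capacity 130 L exists — the minimum is 8.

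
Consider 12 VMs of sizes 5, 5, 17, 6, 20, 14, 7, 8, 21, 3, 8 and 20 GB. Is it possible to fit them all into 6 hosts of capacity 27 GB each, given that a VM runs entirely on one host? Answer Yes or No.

A valid assignment using 6 hosts:
  host 1: 21 + 6 = 27
  host 2: 20 + 7 = 27
  host 3: 20 + 5 = 25
  host 4: 17 + 8 = 25
  host 5: 14 + 8 + 5 = 27
  host 6: 3 = 3
Every load is within 27 GB, so 6 hosts suffice.

Yes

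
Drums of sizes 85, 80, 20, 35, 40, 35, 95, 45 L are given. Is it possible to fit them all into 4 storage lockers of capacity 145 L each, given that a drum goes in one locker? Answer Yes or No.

Yes

A valid assignment using 4 storage lockers:
  locker 1: 95 + 45 = 140
  locker 2: 85 + 40 + 20 = 145
  locker 3: 80 + 35 = 115
  locker 4: 35 = 35
Every load is within 145 L, so 4 storage lockers suffice.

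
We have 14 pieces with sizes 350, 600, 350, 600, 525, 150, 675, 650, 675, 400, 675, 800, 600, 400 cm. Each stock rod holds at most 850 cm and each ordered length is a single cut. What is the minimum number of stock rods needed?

Total = 800 + 675 + 675 + 675 + 650 + 600 + 600 + 600 + 525 + 400 + 400 + 350 + 350 + 150 = 7450 cm.
Lower bound: ⌈7450/850⌉ = 9 stock rods.
A packing using 11 stock rods:
  stock rod 1: 800 = 800
  stock rod 2: 675 + 150 = 825
  stock rod 3: 675 = 675
  stock rod 4: 675 = 675
  stock rod 5: 650 = 650
  stock rod 6: 600 = 600
  stock rod 7: 600 = 600
  stock rod 8: 600 = 600
  stock rod 9: 525 = 525
  stock rod 10: 400 + 400 = 800
  stock rod 11: 350 + 350 = 700
No arrangement into 10 stock rods stays within capacity, so 11 is optimal.

11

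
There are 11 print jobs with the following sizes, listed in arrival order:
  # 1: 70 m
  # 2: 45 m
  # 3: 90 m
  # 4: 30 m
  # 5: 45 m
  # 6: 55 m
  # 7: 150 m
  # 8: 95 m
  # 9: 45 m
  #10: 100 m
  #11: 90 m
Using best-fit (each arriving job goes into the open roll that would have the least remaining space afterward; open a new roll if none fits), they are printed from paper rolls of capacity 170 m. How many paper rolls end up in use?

6

  70 → roll 1 (new)  [load 70/170]
  45 → roll 1  [load 115/170]
  90 → roll 2 (new)  [load 90/170]
  30 → roll 1  [load 145/170]
  45 → roll 2  [load 135/170]
  55 → roll 3 (new)  [load 55/170]
  150 → roll 4 (new)  [load 150/170]
  95 → roll 3  [load 150/170]
  45 → roll 5 (new)  [load 45/170]
  100 → roll 5  [load 145/170]
  90 → roll 6 (new)  [load 90/170]
6 paper rolls opened.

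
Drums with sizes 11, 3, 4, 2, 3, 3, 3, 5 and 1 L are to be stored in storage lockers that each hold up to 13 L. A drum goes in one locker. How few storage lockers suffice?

Total = 11 + 5 + 4 + 3 + 3 + 3 + 3 + 2 + 1 = 35 L.
Lower bound: ⌈35/13⌉ = 3 storage lockers.
A packing using 3 storage lockers:
  locker 1: 11 + 2 = 13
  locker 2: 5 + 4 + 3 + 1 = 13
  locker 3: 3 + 3 + 3 = 9
This matches the lower bound, so 3 is optimal.

3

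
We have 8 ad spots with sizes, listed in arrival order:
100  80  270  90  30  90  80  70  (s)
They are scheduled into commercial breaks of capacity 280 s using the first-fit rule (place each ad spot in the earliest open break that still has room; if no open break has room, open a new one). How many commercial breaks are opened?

3

  100 → break 1 (new)  [load 100/280]
  80 → break 1  [load 180/280]
  270 → break 2 (new)  [load 270/280]
  90 → break 1  [load 270/280]
  30 → break 3 (new)  [load 30/280]
  90 → break 3  [load 120/280]
  80 → break 3  [load 200/280]
  70 → break 3  [load 270/280]
3 commercial breaks opened.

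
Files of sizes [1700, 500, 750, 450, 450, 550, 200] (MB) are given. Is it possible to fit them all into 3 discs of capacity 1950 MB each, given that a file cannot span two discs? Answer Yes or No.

A valid assignment using 3 discs:
  disc 1: 1700 + 200 = 1900
  disc 2: 750 + 550 + 500 = 1800
  disc 3: 450 + 450 = 900
Every load is within 1950 MB, so 3 discs suffice.

Yes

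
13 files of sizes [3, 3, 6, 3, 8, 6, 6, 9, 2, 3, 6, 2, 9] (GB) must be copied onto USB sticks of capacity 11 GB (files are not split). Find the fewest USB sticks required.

Total = 9 + 9 + 8 + 6 + 6 + 6 + 6 + 3 + 3 + 3 + 3 + 2 + 2 = 66 GB.
Lower bound: ⌈66/11⌉ = 6 USB sticks.
Also, 7 files each exceed 11/2 GB, and no two of those can share a USB stick, so at least 7 USB sticks are needed.
A packing using 7 USB sticks:
  USB stick 1: 9 + 2 = 11
  USB stick 2: 9 + 2 = 11
  USB stick 3: 8 + 3 = 11
  USB stick 4: 6 + 3 = 9
  USB stick 5: 6 + 3 = 9
  USB stick 6: 6 + 3 = 9
  USB stick 7: 6 = 6
This matches the lower bound, so 7 is optimal.

7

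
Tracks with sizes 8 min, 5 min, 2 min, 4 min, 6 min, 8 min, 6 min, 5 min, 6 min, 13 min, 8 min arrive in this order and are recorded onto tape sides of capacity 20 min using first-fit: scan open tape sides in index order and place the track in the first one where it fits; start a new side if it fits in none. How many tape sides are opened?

4

  8 → side 1 (new)  [load 8/20]
  5 → side 1  [load 13/20]
  2 → side 1  [load 15/20]
  4 → side 1  [load 19/20]
  6 → side 2 (new)  [load 6/20]
  8 → side 2  [load 14/20]
  6 → side 2  [load 20/20]
  5 → side 3 (new)  [load 5/20]
  6 → side 3  [load 11/20]
  13 → side 4 (new)  [load 13/20]
  8 → side 3  [load 19/20]
4 tape sides opened.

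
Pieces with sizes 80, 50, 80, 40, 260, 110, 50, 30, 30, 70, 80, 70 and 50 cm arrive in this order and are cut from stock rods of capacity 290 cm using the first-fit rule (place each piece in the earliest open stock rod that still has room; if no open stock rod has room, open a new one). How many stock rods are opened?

  80 → stock rod 1 (new)  [load 80/290]
  50 → stock rod 1  [load 130/290]
  80 → stock rod 1  [load 210/290]
  40 → stock rod 1  [load 250/290]
  260 → stock rod 2 (new)  [load 260/290]
  110 → stock rod 3 (new)  [load 110/290]
  50 → stock rod 3  [load 160/290]
  30 → stock rod 1  [load 280/290]
  30 → stock rod 2  [load 290/290]
  70 → stock rod 3  [load 230/290]
  80 → stock rod 4 (new)  [load 80/290]
  70 → stock rod 4  [load 150/290]
  50 → stock rod 3  [load 280/290]
4 stock rods opened.

4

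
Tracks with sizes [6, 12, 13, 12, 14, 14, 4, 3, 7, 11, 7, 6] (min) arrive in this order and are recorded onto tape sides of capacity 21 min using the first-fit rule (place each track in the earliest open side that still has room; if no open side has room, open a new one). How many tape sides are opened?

6

  6 → side 1 (new)  [load 6/21]
  12 → side 1  [load 18/21]
  13 → side 2 (new)  [load 13/21]
  12 → side 3 (new)  [load 12/21]
  14 → side 4 (new)  [load 14/21]
  14 → side 5 (new)  [load 14/21]
  4 → side 2  [load 17/21]
  3 → side 1  [load 21/21]
  7 → side 3  [load 19/21]
  11 → side 6 (new)  [load 11/21]
  7 → side 4  [load 21/21]
  6 → side 5  [load 20/21]
6 tape sides opened.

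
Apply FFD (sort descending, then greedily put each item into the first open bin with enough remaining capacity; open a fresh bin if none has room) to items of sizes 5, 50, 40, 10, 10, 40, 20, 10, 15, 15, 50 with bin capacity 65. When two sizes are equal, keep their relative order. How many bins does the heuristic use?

5

Sorted descending: 50, 50, 40, 40, 20, 15, 15, 10, 10, 10, 5.
  50 → bin 1 (new)  [load 50/65]
  50 → bin 2 (new)  [load 50/65]
  40 → bin 3 (new)  [load 40/65]
  40 → bin 4 (new)  [load 40/65]
  20 → bin 3  [load 60/65]
  15 → bin 1  [load 65/65]
  15 → bin 2  [load 65/65]
  10 → bin 4  [load 50/65]
  10 → bin 4  [load 60/65]
  10 → bin 5 (new)  [load 10/65]
  5 → bin 3  [load 65/65]
5 bins opened.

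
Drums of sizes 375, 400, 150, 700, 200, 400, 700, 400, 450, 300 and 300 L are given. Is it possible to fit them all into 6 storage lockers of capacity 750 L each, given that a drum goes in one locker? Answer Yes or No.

No

Total = 4375 L; ⌈4375/750⌉ = 6.
The bound of 6 does not rule out 6, but exhaustive search shows no assignment into 6 storage lockers of capacity 750 L exists — the minimum is 7.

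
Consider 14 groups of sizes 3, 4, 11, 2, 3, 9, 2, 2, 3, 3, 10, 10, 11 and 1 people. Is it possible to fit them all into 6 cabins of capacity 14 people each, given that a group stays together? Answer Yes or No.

A valid assignment using 6 cabins:
  cabin 1: 11 + 3 = 14
  cabin 2: 11 + 3 = 14
  cabin 3: 10 + 4 = 14
  cabin 4: 10 + 3 + 1 = 14
  cabin 5: 9 + 3 + 2 = 14
  cabin 6: 2 + 2 = 4
Every load is within 14 people, so 6 cabins suffice.

Yes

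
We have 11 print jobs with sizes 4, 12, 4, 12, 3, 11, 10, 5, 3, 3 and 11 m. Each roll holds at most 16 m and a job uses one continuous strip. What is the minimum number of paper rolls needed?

5

Total = 12 + 12 + 11 + 11 + 10 + 5 + 4 + 4 + 3 + 3 + 3 = 78 m.
Lower bound: ⌈78/16⌉ = 5 paper rolls.
A packing using 5 paper rolls:
  roll 1: 12 + 4 = 16
  roll 2: 12 + 4 = 16
  roll 3: 11 + 5 = 16
  roll 4: 11 + 3 = 14
  roll 5: 10 + 3 + 3 = 16
This matches the lower bound, so 5 is optimal.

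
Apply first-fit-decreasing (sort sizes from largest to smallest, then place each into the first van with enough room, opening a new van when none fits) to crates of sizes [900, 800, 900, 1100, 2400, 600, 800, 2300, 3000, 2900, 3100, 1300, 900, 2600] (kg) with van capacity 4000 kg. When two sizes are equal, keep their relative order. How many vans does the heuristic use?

Sorted descending: 3100, 3000, 2900, 2600, 2400, 2300, 1300, 1100, 900, 900, 900, 800, 800, 600.
  3100 → van 1 (new)  [load 3100/4000]
  3000 → van 2 (new)  [load 3000/4000]
  2900 → van 3 (new)  [load 2900/4000]
  2600 → van 4 (new)  [load 2600/4000]
  2400 → van 5 (new)  [load 2400/4000]
  2300 → van 6 (new)  [load 2300/4000]
  1300 → van 4  [load 3900/4000]
  1100 → van 3  [load 4000/4000]
  900 → van 1  [load 4000/4000]
  900 → van 2  [load 3900/4000]
  900 → van 5  [load 3300/4000]
  800 → van 6  [load 3100/4000]
  800 → van 6  [load 3900/4000]
  600 → van 5  [load 3900/4000]
6 vans opened.

6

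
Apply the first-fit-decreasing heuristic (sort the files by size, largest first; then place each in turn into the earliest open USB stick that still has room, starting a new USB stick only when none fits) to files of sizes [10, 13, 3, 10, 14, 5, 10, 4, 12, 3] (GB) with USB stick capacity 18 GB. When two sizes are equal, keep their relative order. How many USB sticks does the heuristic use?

Sorted descending: 14, 13, 12, 10, 10, 10, 5, 4, 3, 3.
  14 → USB stick 1 (new)  [load 14/18]
  13 → USB stick 2 (new)  [load 13/18]
  12 → USB stick 3 (new)  [load 12/18]
  10 → USB stick 4 (new)  [load 10/18]
  10 → USB stick 5 (new)  [load 10/18]
  10 → USB stick 6 (new)  [load 10/18]
  5 → USB stick 2  [load 18/18]
  4 → USB stick 1  [load 18/18]
  3 → USB stick 3  [load 15/18]
  3 → USB stick 3  [load 18/18]
6 USB sticks opened.

6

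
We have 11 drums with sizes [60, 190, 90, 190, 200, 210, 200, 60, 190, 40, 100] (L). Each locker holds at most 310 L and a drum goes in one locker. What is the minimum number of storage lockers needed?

6

Total = 210 + 200 + 200 + 190 + 190 + 190 + 100 + 90 + 60 + 60 + 40 = 1530 L.
Lower bound: ⌈1530/310⌉ = 5 storage lockers.
Also, 6 drums each exceed 155 L, and no two of those can share a locker, so at least 6 storage lockers are needed.
A packing using 6 storage lockers:
  locker 1: 210 + 100 = 310
  locker 2: 200 + 90 = 290
  locker 3: 200 + 60 + 40 = 300
  locker 4: 190 + 60 = 250
  locker 5: 190 = 190
  locker 6: 190 = 190
This matches the lower bound, so 6 is optimal.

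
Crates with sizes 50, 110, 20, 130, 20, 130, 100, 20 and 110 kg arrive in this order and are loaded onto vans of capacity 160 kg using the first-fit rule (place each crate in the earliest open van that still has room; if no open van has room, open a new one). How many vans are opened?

5

  50 → van 1 (new)  [load 50/160]
  110 → van 1  [load 160/160]
  20 → van 2 (new)  [load 20/160]
  130 → van 2  [load 150/160]
  20 → van 3 (new)  [load 20/160]
  130 → van 3  [load 150/160]
  100 → van 4 (new)  [load 100/160]
  20 → van 4  [load 120/160]
  110 → van 5 (new)  [load 110/160]
5 vans opened.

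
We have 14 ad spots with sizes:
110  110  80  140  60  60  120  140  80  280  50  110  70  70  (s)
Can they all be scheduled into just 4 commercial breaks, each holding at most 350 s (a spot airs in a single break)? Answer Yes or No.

No

Total = 1480 s; ⌈1480/350⌉ = 5.
At least 5 commercial breaks are required, but only 4 are allowed.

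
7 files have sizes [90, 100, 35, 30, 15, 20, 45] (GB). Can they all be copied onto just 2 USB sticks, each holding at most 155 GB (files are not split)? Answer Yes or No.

No

Total = 335 GB; ⌈335/155⌉ = 3.
At least 3 USB sticks are required, but only 2 are allowed.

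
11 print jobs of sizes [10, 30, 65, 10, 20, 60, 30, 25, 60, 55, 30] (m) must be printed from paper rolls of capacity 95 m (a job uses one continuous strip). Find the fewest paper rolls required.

Total = 65 + 60 + 60 + 55 + 30 + 30 + 30 + 25 + 20 + 10 + 10 = 395 m.
Lower bound: ⌈395/95⌉ = 5 paper rolls.
A packing using 5 paper rolls:
  roll 1: 65 + 30 = 95
  roll 2: 60 + 30 = 90
  roll 3: 60 + 30 = 90
  roll 4: 55 + 25 + 10 = 90
  roll 5: 20 + 10 = 30
This matches the lower bound, so 5 is optimal.

5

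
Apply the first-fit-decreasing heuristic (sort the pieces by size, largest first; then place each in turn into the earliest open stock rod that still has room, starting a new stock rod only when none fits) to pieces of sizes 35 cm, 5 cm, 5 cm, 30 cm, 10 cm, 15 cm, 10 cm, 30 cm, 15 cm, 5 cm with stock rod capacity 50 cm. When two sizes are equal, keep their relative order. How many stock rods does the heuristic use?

4

Sorted descending: 35, 30, 30, 15, 15, 10, 10, 5, 5, 5.
  35 → stock rod 1 (new)  [load 35/50]
  30 → stock rod 2 (new)  [load 30/50]
  30 → stock rod 3 (new)  [load 30/50]
  15 → stock rod 1  [load 50/50]
  15 → stock rod 2  [load 45/50]
  10 → stock rod 3  [load 40/50]
  10 → stock rod 3  [load 50/50]
  5 → stock rod 2  [load 50/50]
  5 → stock rod 4 (new)  [load 5/50]
  5 → stock rod 4  [load 10/50]
4 stock rods opened.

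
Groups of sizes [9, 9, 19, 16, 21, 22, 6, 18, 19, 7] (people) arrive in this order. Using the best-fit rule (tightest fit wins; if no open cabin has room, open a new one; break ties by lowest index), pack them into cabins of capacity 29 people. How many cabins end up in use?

7

  9 → cabin 1 (new)  [load 9/29]
  9 → cabin 1  [load 18/29]
  19 → cabin 2 (new)  [load 19/29]
  16 → cabin 3 (new)  [load 16/29]
  21 → cabin 4 (new)  [load 21/29]
  22 → cabin 5 (new)  [load 22/29]
  6 → cabin 5  [load 28/29]
  18 → cabin 6 (new)  [load 18/29]
  19 → cabin 7 (new)  [load 19/29]
  7 → cabin 4  [load 28/29]
7 cabins opened.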